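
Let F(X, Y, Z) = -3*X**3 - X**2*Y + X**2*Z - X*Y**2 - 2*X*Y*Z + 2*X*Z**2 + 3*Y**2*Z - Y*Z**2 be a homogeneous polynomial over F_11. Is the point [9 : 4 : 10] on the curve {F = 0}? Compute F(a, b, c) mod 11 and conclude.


F(9,4,10) ≡ 8 (mod 11); P is NOT on the curve.

Evaluate F(9, 4, 10) term-by-term (mod 11).
  -3*X**3 ↦ -3·729·1·1 = -2187
  -X**2*Y ↦ -1·81·4·1 = -324
  X**2*Z ↦ 1·81·1·10 = 810
  -X*Y**2 ↦ -1·9·16·1 = -144
  -2*X*Y*Z ↦ -2·9·4·10 = -720
  2*X*Z**2 ↦ 2·9·1·100 = 1800
  3*Y**2*Z ↦ 3·1·16·10 = 480
  -Y*Z**2 ↦ -1·1·4·100 = -400
Sum: F(9, 4, 10) = (-2187) + (-324) + (810) + (-144) + (-720) + (1800) + (480) + (-400) = -685.
Reducing mod 11: -685 ≡ 8 (mod 11).
Since F(a, b, c) ≡ 8 ≠ 0 (mod 11), P does NOT lie on the curve.


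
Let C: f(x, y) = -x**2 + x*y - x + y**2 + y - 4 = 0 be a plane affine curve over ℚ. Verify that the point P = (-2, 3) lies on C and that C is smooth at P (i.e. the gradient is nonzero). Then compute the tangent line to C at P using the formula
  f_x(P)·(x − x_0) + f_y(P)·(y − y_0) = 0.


Tangent line at P: 6*x + 5*y - 3 = 0.

Step 1: f(-2, 3) = 0, so P lies on C.
Step 2: partial derivatives
  f_x(x, y) = -2*x + y - 1, f_y(x, y) = x + 2*y + 1.
  f_x(P) = 6, f_y(P) = 5 (gradient nonzero, so P is smooth).
Step 3: tangent line at P: 6·(x − -2) + 5·(y − 3) = 0.
Expanding: 6*x + 5*y - 3 = 0.


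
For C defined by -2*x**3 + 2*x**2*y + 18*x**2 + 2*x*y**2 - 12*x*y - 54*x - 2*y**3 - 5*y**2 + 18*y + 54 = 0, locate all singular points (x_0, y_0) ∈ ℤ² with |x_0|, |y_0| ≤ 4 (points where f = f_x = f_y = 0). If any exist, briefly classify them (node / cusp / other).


Singular points: {(3, 0)}; classification: cusp.

Compute partial derivatives:
  f_x = -6*x**2 + 4*x*y + 36*x + 2*y**2 - 12*y - 54.
  f_y = 2*x**2 + 4*x*y - 12*x - 6*y**2 - 10*y + 18.
Scan x_0 ∈ {−4, ..., 4}. For each x_0, f_y(x_0, y) is a polynomial in y; find its integer roots y ∈ {−4, ..., 4}, then test f_x and f at those candidates.
  x = -4: f_y(-4, y) = -6*y**2 - 26*y + 98; no integer root y with |y| ≤ 4.
  x = -3: f_y(-3, y) = -6*y**2 - 22*y + 72; no integer root y with |y| ≤ 4.
  x = -2: f_y(-2, y) = -6*y**2 - 18*y + 50; no integer root y with |y| ≤ 4.
  x = -1: f_y(-1, y) = -6*y**2 - 14*y + 32; no integer root y with |y| ≤ 4.
  x = 0: f_y(0, y) = -6*y**2 - 10*y + 18; no integer root y with |y| ≤ 4.
  x = 1: f_y(1, y) = -6*y**2 - 6*y + 8; no integer root y with |y| ≤ 4.
  x = 2: f_y(2, y) = -6*y**2 - 2*y + 2; no integer root y with |y| ≤ 4.
  x = 3: f_y(3, y) = -6*y**2 + 2*y; vanishes at y ∈ {0}. (3, 0): f_x = 0, f = 0 — SINGULAR.
  x = 4: f_y(4, y) = -6*y**2 + 6*y + 2; no integer root y with |y| ≤ 4.
Only singular point on the grid: (3, 0).
Classify: substitute x = 3 + u, y = 0 + v and expand: f = -2*u**3 + 2*u**2*v + 2*u*v**2 - 2*v**3 + v**2.
No constant or linear terms (consistent with a singular point). Quadratic part: v**2. Cubic part: -2*u**3 + 2*u**2*v + 2*u*v**2 - 2*v**3.
The quadratic part v**2 is a perfect square, so there is a single (double) tangent line v = 0, i.e. y = 0. Restricting the cubic part to that line (v = 0) leaves -2*u**3 ≠ 0, so f is not divisible by v and the branch is v² ≈ 2*u**3 to lowest order — this is a cusp.
Classification: cusp.


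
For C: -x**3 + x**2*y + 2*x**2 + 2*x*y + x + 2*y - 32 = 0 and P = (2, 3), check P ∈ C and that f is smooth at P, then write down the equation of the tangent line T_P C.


Tangent line at P: 15*x + 10*y - 60 = 0.

Step 1: f(2, 3) = 0, so P lies on C.
Step 2: partial derivatives
  f_x(x, y) = -3*x**2 + 2*x*y + 4*x + 2*y + 1, f_y(x, y) = x**2 + 2*x + 2.
  f_x(P) = 15, f_y(P) = 10 (gradient nonzero, so P is smooth).
Step 3: tangent line at P: 15·(x − 2) + 10·(y − 3) = 0.
Expanding: 15*x + 10*y - 60 = 0.


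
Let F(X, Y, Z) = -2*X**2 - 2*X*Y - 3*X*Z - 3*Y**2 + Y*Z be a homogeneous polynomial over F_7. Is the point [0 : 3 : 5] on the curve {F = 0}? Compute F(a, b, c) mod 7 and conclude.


F(0,3,5) ≡ 2 (mod 7); P is NOT on the curve.

Evaluate F(0, 3, 5) term-by-term (mod 7).
  -2*X**2 ↦ -2·0·1·1 = 0
  -2*X*Y ↦ -2·0·3·1 = 0
  -3*X*Z ↦ -3·0·1·5 = 0
  -3*Y**2 ↦ -3·1·9·1 = -27
  Y*Z ↦ 1·1·3·5 = 15
Sum: F(0, 3, 5) = (0) + (0) + (0) + (-27) + (15) = -12.
Reducing mod 7: -12 ≡ 2 (mod 7).
Since F(a, b, c) ≡ 2 ≠ 0 (mod 7), P does NOT lie on the curve.


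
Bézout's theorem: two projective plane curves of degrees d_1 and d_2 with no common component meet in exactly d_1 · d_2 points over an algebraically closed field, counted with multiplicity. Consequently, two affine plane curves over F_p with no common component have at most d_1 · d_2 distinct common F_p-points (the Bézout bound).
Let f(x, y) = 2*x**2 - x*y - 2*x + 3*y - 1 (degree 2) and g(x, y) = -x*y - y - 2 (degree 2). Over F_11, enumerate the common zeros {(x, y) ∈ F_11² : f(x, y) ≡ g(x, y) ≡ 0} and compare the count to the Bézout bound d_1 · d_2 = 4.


Common zeros: {(3, 5)}; count = 1; Bézout bound = 4.

deg(f) = 2, deg(g) = 2, so Bézout bound = 4.
Scan x ∈ F_11. For each x, list the y ∈ F_11 with f(x, y) ≡ 0 and those with g(x, y) ≡ 0 (mod 11); the common zeros in that column are the intersection.
  x = 0: f ≡ 0 at y ∈ {4}; g ≡ 0 at y ∈ {9}; common: ∅.
  x = 1: f ≡ 0 at y ∈ {6}; g ≡ 0 at y ∈ {10}; common: ∅.
  x = 2: f ≡ 0 at y ∈ {8}; g ≡ 0 at y ∈ {3}; common: ∅.
  x = 3: f ≡ 0 at y ∈ {0, 1, 2, 3, 4, 5, 6, 7, 8, 9, 10}; g ≡ 0 at y ∈ {5}; common: {5}.
  x = 4: f ≡ 0 at y ∈ {1}; g ≡ 0 at y ∈ {4}; common: ∅.
  x = 5: f ≡ 0 at y ∈ {3}; g ≡ 0 at y ∈ {7}; common: ∅.
  x = 6: f ≡ 0 at y ∈ {5}; g ≡ 0 at y ∈ {6}; common: ∅.
  x = 7: f ≡ 0 at y ∈ {7}; g ≡ 0 at y ∈ {8}; common: ∅.
  x = 8: f ≡ 0 at y ∈ {9}; g ≡ 0 at y ∈ {1}; common: ∅.
  x = 9: f ≡ 0 at y ∈ {0}; g ≡ 0 at y ∈ {2}; common: ∅.
  x = 10: f ≡ 0 at y ∈ {2}; g ≡ 0 at y ∈ ∅; common: ∅.
Collecting: common zeros = {(3, 5)}, so the count is 1.
Comparison with the Bézout bound: 1 ≤ 4 = deg(f)·deg(g), as expected for curves with no common component (the affine F_11-count falls short of the bound because intersections may lie at infinity, over extension fields, or carry multiplicity).


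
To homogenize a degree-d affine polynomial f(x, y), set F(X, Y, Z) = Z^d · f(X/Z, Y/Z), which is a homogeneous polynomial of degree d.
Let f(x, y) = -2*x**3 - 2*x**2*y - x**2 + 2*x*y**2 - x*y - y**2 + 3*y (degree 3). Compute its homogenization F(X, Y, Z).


F(X, Y, Z) = -2*X**3 - 2*X**2*Y - X**2*Z + 2*X*Y**2 - X*Y*Z - Y**2*Z + 3*Y*Z**2

deg(f) = 3.
Substitute x = X/Z, y = Y/Z into f, then multiply by Z^3.
  monomial -2·x^3·y^0 ↦ -2·X^3·Y^0·Z^0.
  monomial -2·x^2·y^1 ↦ -2·X^2·Y^1·Z^0.
  monomial -1·x^2·y^0 ↦ -1·X^2·Y^0·Z^1.
  monomial 2·x^1·y^2 ↦ 2·X^1·Y^2·Z^0.
  monomial -1·x^1·y^1 ↦ -1·X^1·Y^1·Z^1.
  monomial -1·x^0·y^2 ↦ -1·X^0·Y^2·Z^1.
  monomial 3·x^0·y^1 ↦ 3·X^0·Y^1·Z^2.
Collecting: F(X, Y, Z) = -2*X**3 - 2*X**2*Y - X**2*Z + 2*X*Y**2 - X*Y*Z - Y**2*Z + 3*Y*Z**2.


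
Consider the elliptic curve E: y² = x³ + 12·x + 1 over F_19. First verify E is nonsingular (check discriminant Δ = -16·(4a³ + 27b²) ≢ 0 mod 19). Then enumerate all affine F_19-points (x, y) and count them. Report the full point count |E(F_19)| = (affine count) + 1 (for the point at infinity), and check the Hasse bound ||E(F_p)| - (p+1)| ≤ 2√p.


Affine points = {(0, 1), (0, 18), (3, 8), (3, 11), (6, 2), (6, 17), (8, 1), (8, 18), (10, 0), (11, 1), (11, 18), (12, 7), (12, 12), (13, 6), (13, 13), (14, 5), (14, 14), (17, 8), (17, 11), (18, 8), (18, 11)}; affine count = 21; |E(F_19)| = 22.

Discriminant check: Δ ∝ 4a³ + 27b² = 4·12³ + 27·1² = 4·1728 + 27·1 ≡ 4 (mod 19). Nonzero ⇒ E is nonsingular.
For each x ∈ F_19, compute rhs = x³ + 12·x + 1 mod 19, then count y ∈ F_19 with y² ≡ rhs.
  x = 0: rhs = 1, matching y values: 1, 18 (2 points).
  x = 1: rhs = 14, matching y values: none (0 points).
  x = 2: rhs = 14, matching y values: none (0 points).
  x = 3: rhs = 7, matching y values: 8, 11 (2 points).
  x = 4: rhs = 18, matching y values: none (0 points).
  x = 5: rhs = 15, matching y values: none (0 points).
  x = 6: rhs = 4, matching y values: 2, 17 (2 points).
  x = 7: rhs = 10, matching y values: none (0 points).
  x = 8: rhs = 1, matching y values: 1, 18 (2 points).
  x = 9: rhs = 2, matching y values: none (0 points).
  x = 10: rhs = 0, matching y values: 0 (1 points).
  x = 11: rhs = 1, matching y values: 1, 18 (2 points).
  x = 12: rhs = 11, matching y values: 7, 12 (2 points).
  x = 13: rhs = 17, matching y values: 6, 13 (2 points).
  x = 14: rhs = 6, matching y values: 5, 14 (2 points).
  x = 15: rhs = 3, matching y values: none (0 points).
  x = 16: rhs = 14, matching y values: none (0 points).
  x = 17: rhs = 7, matching y values: 8, 11 (2 points).
  x = 18: rhs = 7, matching y values: 8, 11 (2 points).
Total affine count: 21.
Full point count |E(F_19)| = 21 + 1 = 22.
Hasse bound: |22 − (19+1)| = |2| = 2 ≤ 2√19 ≈ 8.7178 ✓.


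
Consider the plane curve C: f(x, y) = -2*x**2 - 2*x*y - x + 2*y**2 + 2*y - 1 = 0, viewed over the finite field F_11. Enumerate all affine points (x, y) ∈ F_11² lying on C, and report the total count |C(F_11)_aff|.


Affine F_11-points: {(0, 2), (0, 8), (2, 0), (2, 1), (3, 0), (3, 2), (8, 8), (8, 10), (9, 9), (9, 10)}; count = 10.

For each of the 121 pairs (x, y) ∈ F_11², evaluate f(x, y) mod 11. Record the zeros.
  x = 0: [0↦10, 1↦3, 2↦0, 3↦1, 4↦6, 5↦4, 6↦6, 7↦1, 8↦0, 9↦3, 10↦10]  zeros at y ∈ {2, 8}
  x = 1: [0↦7, 1↦9, 2↦4, 3↦3, 4↦6, 5↦2, 6↦2, 7↦6, 8↦3, 9↦4, 10↦9]  zeros at y ∈ ∅
  x = 2: [0↦0, 1↦0, 2↦4, 3↦1, 4↦2, 5↦7, 6↦5, 7↦7, 8↦2, 9↦1, 10↦4]  zeros at y ∈ {0, 1}
  x = 3: [0↦0, 1↦9, 2↦0, 3↦6, 4↦5, 5↦8, 6↦4, 7↦4, 8↦8, 9↦5, 10↦6]  zeros at y ∈ {0, 2}
  x = 4: [0↦7, 1↦3, 2↦3, 3↦7, 4↦4, 5↦5, 6↦10, 7↦8, 8↦10, 9↦5, 10↦4]  zeros at y ∈ ∅
  x = 5: [0↦10, 1↦4, 2↦2, 3↦4, 4↦10, 5↦9, 6↦1, 7↦8, 8↦8, 9↦1, 10↦9]  zeros at y ∈ ∅
  x = 6: [0↦9, 1↦1, 2↦8, 3↦8, 4↦1, 5↦9, 6↦10, 7↦4, 8↦2, 9↦4, 10↦10]  zeros at y ∈ ∅
  x = 7: [0↦4, 1↦5, 2↦10, 3↦8, 4↦10, 5↦5, 6↦4, 7↦7, 8↦3, 9↦3, 10↦7]  zeros at y ∈ ∅
  x = 8: [0↦6, 1↦5, 2↦8, 3↦4, 4↦4, 5↦8, 6↦5, 7↦6, 8↦0, 9↦9, 10↦0]  zeros at y ∈ {8, 10}
  x = 9: [0↦4, 1↦1, 2↦2, 3↦7, 4↦5, 5↦7, 6↦2, 7↦1, 8↦4, 9↦0, 10↦0]  zeros at y ∈ {9, 10}
  x = 10: [0↦9, 1↦4, 2↦3, 3↦6, 4↦2, 5↦2, 6↦6, 7↦3, 8↦4, 9↦9, 10↦7]  zeros at y ∈ ∅
Collecting zeros: affine points = {(0, 2), (0, 8), (2, 0), (2, 1), (3, 0), (3, 2), (8, 8), (8, 10), (9, 9), (9, 10)}.
Total count |C(F_11)_aff| = 10.


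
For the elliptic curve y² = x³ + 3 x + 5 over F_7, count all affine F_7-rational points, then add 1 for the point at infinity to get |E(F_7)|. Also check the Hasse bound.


Affine points = {(1, 3), (1, 4), (4, 2), (4, 5), (6, 1), (6, 6)}; affine count = 6; |E(F_7)| = 7.

Discriminant check: Δ ∝ 4a³ + 27b² = 4·3³ + 27·5² = 4·27 + 27·25 ≡ 6 (mod 7). Nonzero ⇒ E is nonsingular.
For each x ∈ F_7, compute rhs = x³ + 3·x + 5 mod 7, then count y ∈ F_7 with y² ≡ rhs.
  x = 0: rhs = 5, matching y values: none (0 points).
  x = 1: rhs = 2, matching y values: 3, 4 (2 points).
  x = 2: rhs = 5, matching y values: none (0 points).
  x = 3: rhs = 6, matching y values: none (0 points).
  x = 4: rhs = 4, matching y values: 2, 5 (2 points).
  x = 5: rhs = 5, matching y values: none (0 points).
  x = 6: rhs = 1, matching y values: 1, 6 (2 points).
Total affine count: 6.
Full point count |E(F_7)| = 6 + 1 = 7.
Hasse bound: |7 − (7+1)| = |-1| = 1 ≤ 2√7 ≈ 5.2915 ✓.


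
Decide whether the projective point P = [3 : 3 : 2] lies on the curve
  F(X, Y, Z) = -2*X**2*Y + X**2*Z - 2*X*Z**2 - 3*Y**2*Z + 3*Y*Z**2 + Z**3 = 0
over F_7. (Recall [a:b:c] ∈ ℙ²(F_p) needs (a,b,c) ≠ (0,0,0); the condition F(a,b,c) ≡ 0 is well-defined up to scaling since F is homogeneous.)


F(3,3,2) ≡ 0 (mod 7); P is on the curve.

Evaluate F(3, 3, 2) term-by-term (mod 7).
  -2*X**2*Y ↦ -2·9·3·1 = -54
  X**2*Z ↦ 1·9·1·2 = 18
  -2*X*Z**2 ↦ -2·3·1·4 = -24
  -3*Y**2*Z ↦ -3·1·9·2 = -54
  3*Y*Z**2 ↦ 3·1·3·4 = 36
  Z**3 ↦ 1·1·1·8 = 8
Sum: F(3, 3, 2) = (-54) + (18) + (-24) + (-54) + (36) + (8) = -70.
Reducing mod 7: -70 ≡ 0 (mod 7).
Since F(a, b, c) ≡ 0 (mod 7), P lies on the curve.


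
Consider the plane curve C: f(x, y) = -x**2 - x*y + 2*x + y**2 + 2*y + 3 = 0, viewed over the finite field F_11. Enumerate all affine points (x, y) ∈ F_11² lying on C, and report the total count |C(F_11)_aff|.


Affine F_11-points: {(0, 2), (0, 7), (3, 0), (3, 1), (6, 7), (6, 8), (9, 1), (9, 6), (10, 0), (10, 8)}; count = 10.

For each of the 121 pairs (x, y) ∈ F_11², evaluate f(x, y) mod 11. Record the zeros.
  x = 0: [0↦3, 1↦6, 2↦0, 3↦7, 4↦5, 5↦5, 6↦7, 7↦0, 8↦6, 9↦3, 10↦2]  zeros at y ∈ {2, 7}
  x = 1: [0↦4, 1↦6, 2↦10, 3↦5, 4↦2, 5↦1, 6↦2, 7↦5, 8↦10, 9↦6, 10↦4]  zeros at y ∈ ∅
  x = 2: [0↦3, 1↦4, 2↦7, 3↦1, 4↦8, 5↦6, 6↦6, 7↦8, 8↦1, 9↦7, 10↦4]  zeros at y ∈ ∅
  x = 3: [0↦0, 1↦0, 2↦2, 3↦6, 4↦1, 5↦9, 6↦8, 7↦9, 8↦1, 9↦6, 10↦2]  zeros at y ∈ {0, 1}
  x = 4: [0↦6, 1↦5, 2↦6, 3↦9, 4↦3, 5↦10, 6↦8, 7↦8, 8↦10, 9↦3, 10↦9]  zeros at y ∈ ∅
  x = 5: [0↦10, 1↦8, 2↦8, 3↦10, 4↦3, 5↦9, 6↦6, 7↦5, 8↦6, 9↦9, 10↦3]  zeros at y ∈ ∅
  x = 6: [0↦1, 1↦9, 2↦8, 3↦9, 4↦1, 5↦6, 6↦2, 7↦0, 8↦0, 9↦2, 10↦6]  zeros at y ∈ {7, 8}
  x = 7: [0↦1, 1↦8, 2↦6, 3↦6, 4↦8, 5↦1, 6↦7, 7↦4, 8↦3, 9↦4, 10↦7]  zeros at y ∈ ∅
  x = 8: [0↦10, 1↦5, 2↦2, 3↦1, 4↦2, 5↦5, 6↦10, 7↦6, 8↦4, 9↦4, 10↦6]  zeros at y ∈ ∅
  x = 9: [0↦6, 1↦0, 2↦7, 3↦5, 4↦5, 5↦7, 6↦0, 7↦6, 8↦3, 9↦2, 10↦3]  zeros at y ∈ {1, 6}
  x = 10: [0↦0, 1↦4, 2↦10, 3↦7, 4↦6, 5↦7, 6↦10, 7↦4, 8↦0, 9↦9, 10↦9]  zeros at y ∈ {0, 8}
Collecting zeros: affine points = {(0, 2), (0, 7), (3, 0), (3, 1), (6, 7), (6, 8), (9, 1), (9, 6), (10, 0), (10, 8)}.
Total count |C(F_11)_aff| = 10.


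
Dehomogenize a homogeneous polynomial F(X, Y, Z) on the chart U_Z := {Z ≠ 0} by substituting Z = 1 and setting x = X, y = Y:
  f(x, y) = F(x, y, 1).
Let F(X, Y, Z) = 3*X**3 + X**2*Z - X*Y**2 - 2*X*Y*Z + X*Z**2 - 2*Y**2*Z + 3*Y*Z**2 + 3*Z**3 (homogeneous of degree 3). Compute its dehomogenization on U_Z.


f(x, y) = 3*x**3 + x**2 - x*y**2 - 2*x*y + x - 2*y**2 + 3*y + 3

On U_Z we set Z = 1. Each monomial c·X^i·Y^j·Z^k in F becomes c·x^i·y^j·1^k = c·x^i·y^j.
Substituting Z = 1: F(X, Y, 1) = 3*x**3 + x**2 - x*y**2 - 2*x*y + x - 2*y**2 + 3*y + 3.
Note: deg(f) ≤ deg(F) = 3; strict inequality happens when F is divisible by Z (lost terms).


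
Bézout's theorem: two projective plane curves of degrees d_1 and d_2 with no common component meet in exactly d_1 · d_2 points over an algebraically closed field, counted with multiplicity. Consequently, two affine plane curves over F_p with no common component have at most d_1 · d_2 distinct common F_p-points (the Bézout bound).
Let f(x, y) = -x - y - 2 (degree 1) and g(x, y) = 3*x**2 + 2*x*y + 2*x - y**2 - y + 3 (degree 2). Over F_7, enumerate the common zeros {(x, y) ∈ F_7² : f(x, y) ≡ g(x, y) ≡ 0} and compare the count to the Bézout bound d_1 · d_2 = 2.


Common zeros: {(3, 2)}; count = 1; Bézout bound = 2.

deg(f) = 1, deg(g) = 2, so Bézout bound = 2.
Scan x ∈ F_7. For each x, list the y ∈ F_7 with f(x, y) ≡ 0 and those with g(x, y) ≡ 0 (mod 7); the common zeros in that column are the intersection.
  x = 0: f ≡ 0 at y ∈ {5}; g ≡ 0 at y ∈ ∅; common: ∅.
  x = 1: f ≡ 0 at y ∈ {4}; g ≡ 0 at y ∈ ∅; common: ∅.
  x = 2: f ≡ 0 at y ∈ {3}; g ≡ 0 at y ∈ {1, 2}; common: ∅.
  x = 3: f ≡ 0 at y ∈ {2}; g ≡ 0 at y ∈ {2, 3}; common: {2}.
  x = 4: f ≡ 0 at y ∈ {1}; g ≡ 0 at y ∈ ∅; common: ∅.
  x = 5: f ≡ 0 at y ∈ {0}; g ≡ 0 at y ∈ ∅; common: ∅.
  x = 6: f ≡ 0 at y ∈ {6}; g ≡ 0 at y ∈ {1, 3}; common: ∅.
Collecting: common zeros = {(3, 2)}, so the count is 1.
Comparison with the Bézout bound: 1 ≤ 2 = deg(f)·deg(g), as expected for curves with no common component (the affine F_7-count falls short of the bound because intersections may lie at infinity, over extension fields, or carry multiplicity).


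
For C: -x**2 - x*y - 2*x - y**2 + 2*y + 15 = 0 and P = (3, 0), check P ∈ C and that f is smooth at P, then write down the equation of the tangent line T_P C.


Tangent line at P: -8*x - y + 24 = 0.

Step 1: f(3, 0) = 0, so P lies on C.
Step 2: partial derivatives
  f_x(x, y) = -2*x - y - 2, f_y(x, y) = -x - 2*y + 2.
  f_x(P) = -8, f_y(P) = -1 (gradient nonzero, so P is smooth).
Step 3: tangent line at P: -8·(x − 3) + -1·(y − 0) = 0.
Expanding: -8*x - y + 24 = 0.


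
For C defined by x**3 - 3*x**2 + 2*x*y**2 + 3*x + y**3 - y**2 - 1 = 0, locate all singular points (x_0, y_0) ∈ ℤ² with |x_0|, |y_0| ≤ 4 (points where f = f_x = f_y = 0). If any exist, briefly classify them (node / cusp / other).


Singular points: {(1, 0)}; classification: cusp.

Compute partial derivatives:
  f_x = 3*x**2 - 6*x + 2*y**2 + 3.
  f_y = 4*x*y + 3*y**2 - 2*y.
Scan x_0 ∈ {−4, ..., 4}. For each x_0, f_y(x_0, y) is a polynomial in y; find its integer roots y ∈ {−4, ..., 4}, then test f_x and f at those candidates.
  x = -4: f_y(-4, y) = 3*y**2 - 18*y; vanishes at y ∈ {0}. (-4, 0): f_x = 75 ≠ 0.
  x = -3: f_y(-3, y) = 3*y**2 - 14*y; vanishes at y ∈ {0}. (-3, 0): f_x = 48 ≠ 0.
  x = -2: f_y(-2, y) = 3*y**2 - 10*y; vanishes at y ∈ {0}. (-2, 0): f_x = 27 ≠ 0.
  x = -1: f_y(-1, y) = 3*y**2 - 6*y; vanishes at y ∈ {0, 2}. (-1, 0): f_x = 12 ≠ 0; (-1, 2): f_x = 20 ≠ 0.
  x = 0: f_y(0, y) = 3*y**2 - 2*y; vanishes at y ∈ {0}. (0, 0): f_x = 3 ≠ 0.
  x = 1: f_y(1, y) = 3*y**2 + 2*y; vanishes at y ∈ {0}. (1, 0): f_x = 0, f = 0 — SINGULAR.
  x = 2: f_y(2, y) = 3*y**2 + 6*y; vanishes at y ∈ {-2, 0}. (2, -2): f_x = 11 ≠ 0; (2, 0): f_x = 3 ≠ 0.
  x = 3: f_y(3, y) = 3*y**2 + 10*y; vanishes at y ∈ {0}. (3, 0): f_x = 12 ≠ 0.
  x = 4: f_y(4, y) = 3*y**2 + 14*y; vanishes at y ∈ {0}. (4, 0): f_x = 27 ≠ 0.
Only singular point on the grid: (1, 0).
Classify: substitute x = 1 + u, y = 0 + v and expand: f = u**3 + 2*u*v**2 + v**3 + v**2.
No constant or linear terms (consistent with a singular point). Quadratic part: v**2. Cubic part: u**3 + 2*u*v**2 + v**3.
The quadratic part v**2 is a perfect square, so there is a single (double) tangent line v = 0, i.e. y = 0. Restricting the cubic part to that line (v = 0) leaves u**3 ≠ 0, so f is not divisible by v and the branch is v² ≈ -u**3 to lowest order — this is a cusp.
Classification: cusp.


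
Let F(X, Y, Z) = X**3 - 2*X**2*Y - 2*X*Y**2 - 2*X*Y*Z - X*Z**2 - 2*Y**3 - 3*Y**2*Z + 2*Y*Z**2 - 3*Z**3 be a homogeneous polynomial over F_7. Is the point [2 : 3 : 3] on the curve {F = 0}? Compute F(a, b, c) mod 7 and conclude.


F(2,3,3) ≡ 5 (mod 7); P is NOT on the curve.

Evaluate F(2, 3, 3) term-by-term (mod 7).
  X**3 ↦ 1·8·1·1 = 8
  -2*X**2*Y ↦ -2·4·3·1 = -24
  -2*X*Y**2 ↦ -2·2·9·1 = -36
  -2*X*Y*Z ↦ -2·2·3·3 = -36
  -X*Z**2 ↦ -1·2·1·9 = -18
  -2*Y**3 ↦ -2·1·27·1 = -54
  -3*Y**2*Z ↦ -3·1·9·3 = -81
  2*Y*Z**2 ↦ 2·1·3·9 = 54
  -3*Z**3 ↦ -3·1·1·27 = -81
Sum: F(2, 3, 3) = (8) + (-24) + (-36) + (-36) + (-18) + (-54) + (-81) + (54) + (-81) = -268.
Reducing mod 7: -268 ≡ 5 (mod 7).
Since F(a, b, c) ≡ 5 ≠ 0 (mod 7), P does NOT lie on the curve.


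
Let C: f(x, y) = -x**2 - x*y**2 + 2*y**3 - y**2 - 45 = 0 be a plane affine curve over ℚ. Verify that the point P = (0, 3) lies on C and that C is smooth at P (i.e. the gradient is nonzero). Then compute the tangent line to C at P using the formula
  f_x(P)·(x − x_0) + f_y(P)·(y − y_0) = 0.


Tangent line at P: -9*x + 48*y - 144 = 0.

Step 1: f(0, 3) = 0, so P lies on C.
Step 2: partial derivatives
  f_x(x, y) = -2*x - y**2, f_y(x, y) = -2*x*y + 6*y**2 - 2*y.
  f_x(P) = -9, f_y(P) = 48 (gradient nonzero, so P is smooth).
Step 3: tangent line at P: -9·(x − 0) + 48·(y − 3) = 0.
Expanding: -9*x + 48*y - 144 = 0.


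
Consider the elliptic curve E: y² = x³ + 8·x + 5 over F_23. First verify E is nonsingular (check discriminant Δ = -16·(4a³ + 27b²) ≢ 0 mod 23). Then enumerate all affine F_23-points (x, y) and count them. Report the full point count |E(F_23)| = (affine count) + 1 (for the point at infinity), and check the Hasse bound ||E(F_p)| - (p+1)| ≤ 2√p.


Affine points = {(2, 11), (2, 12), (4, 3), (4, 20), (5, 3), (5, 20), (6, 4), (6, 19), (7, 6), (7, 17), (8, 11), (8, 12), (9, 1), (9, 22), (10, 2), (10, 21), (12, 9), (12, 14), (13, 11), (13, 12), (14, 3), (14, 20), (15, 2), (15, 21), (18, 1), (18, 22), (19, 1), (19, 22), (20, 0), (21, 2), (21, 21)}; affine count = 31; |E(F_23)| = 32.

Discriminant check: Δ ∝ 4a³ + 27b² = 4·8³ + 27·5² = 4·512 + 27·25 ≡ 9 (mod 23). Nonzero ⇒ E is nonsingular.
For each x ∈ F_23, compute rhs = x³ + 8·x + 5 mod 23, then count y ∈ F_23 with y² ≡ rhs.
  x = 0: rhs = 5, matching y values: none (0 points).
  x = 1: rhs = 14, matching y values: none (0 points).
  x = 2: rhs = 6, matching y values: 11, 12 (2 points).
  x = 3: rhs = 10, matching y values: none (0 points).
  x = 4: rhs = 9, matching y values: 3, 20 (2 points).
  x = 5: rhs = 9, matching y values: 3, 20 (2 points).
  x = 6: rhs = 16, matching y values: 4, 19 (2 points).
  x = 7: rhs = 13, matching y values: 6, 17 (2 points).
  x = 8: rhs = 6, matching y values: 11, 12 (2 points).
  x = 9: rhs = 1, matching y values: 1, 22 (2 points).
  x = 10: rhs = 4, matching y values: 2, 21 (2 points).
  x = 11: rhs = 21, matching y values: none (0 points).
  x = 12: rhs = 12, matching y values: 9, 14 (2 points).
  x = 13: rhs = 6, matching y values: 11, 12 (2 points).
  x = 14: rhs = 9, matching y values: 3, 20 (2 points).
  x = 15: rhs = 4, matching y values: 2, 21 (2 points).
  x = 16: rhs = 20, matching y values: none (0 points).
  x = 17: rhs = 17, matching y values: none (0 points).
  x = 18: rhs = 1, matching y values: 1, 22 (2 points).
  x = 19: rhs = 1, matching y values: 1, 22 (2 points).
  x = 20: rhs = 0, matching y values: 0 (1 points).
  x = 21: rhs = 4, matching y values: 2, 21 (2 points).
  x = 22: rhs = 19, matching y values: none (0 points).
Total affine count: 31.
Full point count |E(F_23)| = 31 + 1 = 32.
Hasse bound: |32 − (23+1)| = |8| = 8 ≤ 2√23 ≈ 9.5917 ✓.


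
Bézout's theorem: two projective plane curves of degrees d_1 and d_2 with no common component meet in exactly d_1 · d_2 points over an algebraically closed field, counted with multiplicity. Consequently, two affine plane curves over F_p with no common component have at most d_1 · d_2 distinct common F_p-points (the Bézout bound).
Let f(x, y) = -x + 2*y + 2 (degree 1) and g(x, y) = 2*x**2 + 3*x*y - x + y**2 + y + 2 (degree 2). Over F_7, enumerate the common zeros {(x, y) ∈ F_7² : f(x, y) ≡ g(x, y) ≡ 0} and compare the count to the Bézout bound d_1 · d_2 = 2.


Common zeros: ∅; count = 0; Bézout bound = 2.

deg(f) = 1, deg(g) = 2, so Bézout bound = 2.
Scan x ∈ F_7. For each x, list the y ∈ F_7 with f(x, y) ≡ 0 and those with g(x, y) ≡ 0 (mod 7); the common zeros in that column are the intersection.
  x = 0: f ≡ 0 at y ∈ {6}; g ≡ 0 at y ∈ {3}; common: ∅.
  x = 1: f ≡ 0 at y ∈ {3}; g ≡ 0 at y ∈ {4, 6}; common: ∅.
  x = 2: f ≡ 0 at y ∈ {0}; g ≡ 0 at y ∈ ∅; common: ∅.
  x = 3: f ≡ 0 at y ∈ {4}; g ≡ 0 at y ∈ {1, 3}; common: ∅.
  x = 4: f ≡ 0 at y ∈ {1}; g ≡ 0 at y ∈ {4}; common: ∅.
  x = 5: f ≡ 0 at y ∈ {5}; g ≡ 0 at y ∈ ∅; common: ∅.
  x = 6: f ≡ 0 at y ∈ {2}; g ≡ 0 at y ∈ ∅; common: ∅.
Collecting: common zeros = ∅, so the count is 0.
Comparison with the Bézout bound: 0 ≤ 2 = deg(f)·deg(g), as expected for curves with no common component (the affine F_7-count falls short of the bound because intersections may lie at infinity, over extension fields, or carry multiplicity).


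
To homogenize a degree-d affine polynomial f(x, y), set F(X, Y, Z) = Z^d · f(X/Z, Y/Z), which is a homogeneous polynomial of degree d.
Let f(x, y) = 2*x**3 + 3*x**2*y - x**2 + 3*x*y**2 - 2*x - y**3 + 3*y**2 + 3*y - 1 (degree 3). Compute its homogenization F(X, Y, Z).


F(X, Y, Z) = 2*X**3 + 3*X**2*Y - X**2*Z + 3*X*Y**2 - 2*X*Z**2 - Y**3 + 3*Y**2*Z + 3*Y*Z**2 - Z**3

deg(f) = 3.
Substitute x = X/Z, y = Y/Z into f, then multiply by Z^3.
  monomial 2·x^3·y^0 ↦ 2·X^3·Y^0·Z^0.
  monomial 3·x^2·y^1 ↦ 3·X^2·Y^1·Z^0.
  monomial -1·x^2·y^0 ↦ -1·X^2·Y^0·Z^1.
  monomial 3·x^1·y^2 ↦ 3·X^1·Y^2·Z^0.
  monomial -2·x^1·y^0 ↦ -2·X^1·Y^0·Z^2.
  monomial -1·x^0·y^3 ↦ -1·X^0·Y^3·Z^0.
  monomial 3·x^0·y^2 ↦ 3·X^0·Y^2·Z^1.
  monomial 3·x^0·y^1 ↦ 3·X^0·Y^1·Z^2.
  monomial -1·x^0·y^0 ↦ -1·X^0·Y^0·Z^3.
Collecting: F(X, Y, Z) = 2*X**3 + 3*X**2*Y - X**2*Z + 3*X*Y**2 - 2*X*Z**2 - Y**3 + 3*Y**2*Z + 3*Y*Z**2 - Z**3.


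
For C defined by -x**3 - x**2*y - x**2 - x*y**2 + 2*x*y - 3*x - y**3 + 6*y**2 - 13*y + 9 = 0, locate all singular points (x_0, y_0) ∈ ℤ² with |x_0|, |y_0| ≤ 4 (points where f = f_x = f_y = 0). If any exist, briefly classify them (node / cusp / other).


Singular points: {(-1, 2)}; classification: cusp.

Compute partial derivatives:
  f_x = -3*x**2 - 2*x*y - 2*x - y**2 + 2*y - 3.
  f_y = -x**2 - 2*x*y + 2*x - 3*y**2 + 12*y - 13.
Scan x_0 ∈ {−4, ..., 4}. For each x_0, f_y(x_0, y) is a polynomial in y; find its integer roots y ∈ {−4, ..., 4}, then test f_x and f at those candidates.
  x = -4: f_y(-4, y) = -3*y**2 + 20*y - 37; no integer root y with |y| ≤ 4.
  x = -3: f_y(-3, y) = -3*y**2 + 18*y - 28; no integer root y with |y| ≤ 4.
  x = -2: f_y(-2, y) = -3*y**2 + 16*y - 21; vanishes at y ∈ {3}. (-2, 3): f_x = -2 ≠ 0.
  x = -1: f_y(-1, y) = -3*y**2 + 14*y - 16; vanishes at y ∈ {2}. (-1, 2): f_x = 0, f = 0 — SINGULAR.
  x = 0: f_y(0, y) = -3*y**2 + 12*y - 13; no integer root y with |y| ≤ 4.
  x = 1: f_y(1, y) = -3*y**2 + 10*y - 12; no integer root y with |y| ≤ 4.
  x = 2: f_y(2, y) = -3*y**2 + 8*y - 13; no integer root y with |y| ≤ 4.
  x = 3: f_y(3, y) = -3*y**2 + 6*y - 16; no integer root y with |y| ≤ 4.
  x = 4: f_y(4, y) = -3*y**2 + 4*y - 21; no integer root y with |y| ≤ 4.
Only singular point on the grid: (-1, 2).
Classify: substitute x = -1 + u, y = 2 + v and expand: f = -u**3 - u**2*v - u*v**2 - v**3 + v**2.
No constant or linear terms (consistent with a singular point). Quadratic part: v**2. Cubic part: -u**3 - u**2*v - u*v**2 - v**3.
The quadratic part v**2 is a perfect square, so there is a single (double) tangent line v = 0, i.e. y = 2. Restricting the cubic part to that line (v = 0) leaves -u**3 ≠ 0, so f is not divisible by v and the branch is v² ≈ u**3 to lowest order — this is a cusp.
Classification: cusp.


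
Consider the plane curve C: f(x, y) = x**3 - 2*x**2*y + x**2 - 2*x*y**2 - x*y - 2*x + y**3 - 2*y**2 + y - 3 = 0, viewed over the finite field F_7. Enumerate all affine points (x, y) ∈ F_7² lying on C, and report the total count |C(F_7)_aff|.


Affine F_7-points: {(0, 5), (0, 6), (2, 3), (2, 4), (2, 6), (3, 1), (4, 5), (5, 5), (6, 1), (6, 2), (6, 4)}; count = 11.

For each of the 49 pairs (x, y) ∈ F_7², evaluate f(x, y) mod 7. Record the zeros.
  x = 0: [0↦4, 1↦4, 2↦6, 3↦2, 4↦5, 5↦0, 6↦0]  zeros at y ∈ {5, 6}
  x = 1: [0↦4, 1↦6, 2↦6, 3↦3, 4↦3, 5↦5, 6↦1]  zeros at y ∈ ∅
  x = 2: [0↦5, 1↦5, 2↦6, 3↦0, 4↦0, 5↦5, 6↦0]  zeros at y ∈ {3, 4, 6}
  x = 3: [0↦6, 1↦0, 2↦5, 3↦6, 4↦2, 5↦6, 6↦3]  zeros at y ∈ {1}
  x = 4: [0↦6, 1↦4, 2↦2, 3↦6, 4↦1, 5↦0, 6↦2]  zeros at y ∈ {5}
  x = 5: [0↦4, 1↦2, 2↦3, 3↦6, 4↦3, 5↦0, 6↦3]  zeros at y ∈ {5}
  x = 6: [0↦6, 1↦0, 2↦0, 3↦5, 4↦0, 5↦5, 6↦5]  zeros at y ∈ {1, 2, 4}
Collecting zeros: affine points = {(0, 5), (0, 6), (2, 3), (2, 4), (2, 6), (3, 1), (4, 5), (5, 5), (6, 1), (6, 2), (6, 4)}.
Total count |C(F_7)_aff| = 11.


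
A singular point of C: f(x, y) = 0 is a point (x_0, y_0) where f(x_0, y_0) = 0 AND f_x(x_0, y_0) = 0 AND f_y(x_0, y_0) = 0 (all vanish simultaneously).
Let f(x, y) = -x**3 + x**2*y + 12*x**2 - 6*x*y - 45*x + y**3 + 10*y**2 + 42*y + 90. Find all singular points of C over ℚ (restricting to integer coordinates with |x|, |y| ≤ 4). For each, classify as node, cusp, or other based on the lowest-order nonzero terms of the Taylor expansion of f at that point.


Singular points: {(3, -3)}; classification: cusp.

Compute partial derivatives:
  f_x = -3*x**2 + 2*x*y + 24*x - 6*y - 45.
  f_y = x**2 - 6*x + 3*y**2 + 20*y + 42.
Scan x_0 ∈ {−4, ..., 4}. For each x_0, f_y(x_0, y) is a polynomial in y; find its integer roots y ∈ {−4, ..., 4}, then test f_x and f at those candidates.
  x = -4: f_y(-4, y) = 3*y**2 + 20*y + 82; no integer root y with |y| ≤ 4.
  x = -3: f_y(-3, y) = 3*y**2 + 20*y + 69; no integer root y with |y| ≤ 4.
  x = -2: f_y(-2, y) = 3*y**2 + 20*y + 58; no integer root y with |y| ≤ 4.
  x = -1: f_y(-1, y) = 3*y**2 + 20*y + 49; no integer root y with |y| ≤ 4.
  x = 0: f_y(0, y) = 3*y**2 + 20*y + 42; no integer root y with |y| ≤ 4.
  x = 1: f_y(1, y) = 3*y**2 + 20*y + 37; no integer root y with |y| ≤ 4.
  x = 2: f_y(2, y) = 3*y**2 + 20*y + 34; no integer root y with |y| ≤ 4.
  x = 3: f_y(3, y) = 3*y**2 + 20*y + 33; vanishes at y ∈ {-3}. (3, -3): f_x = 0, f = 0 — SINGULAR.
  x = 4: f_y(4, y) = 3*y**2 + 20*y + 34; no integer root y with |y| ≤ 4.
Only singular point on the grid: (3, -3).
Classify: substitute x = 3 + u, y = -3 + v and expand: f = -u**3 + u**2*v + v**3 + v**2.
No constant or linear terms (consistent with a singular point). Quadratic part: v**2. Cubic part: -u**3 + u**2*v + v**3.
The quadratic part v**2 is a perfect square, so there is a single (double) tangent line v = 0, i.e. y = -3. Restricting the cubic part to that line (v = 0) leaves -u**3 ≠ 0, so f is not divisible by v and the branch is v² ≈ u**3 to lowest order — this is a cusp.
Classification: cusp.


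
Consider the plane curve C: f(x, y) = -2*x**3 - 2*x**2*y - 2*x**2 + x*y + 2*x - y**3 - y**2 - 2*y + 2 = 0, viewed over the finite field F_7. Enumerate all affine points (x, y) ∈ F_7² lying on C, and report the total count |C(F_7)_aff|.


Affine F_7-points: {(0, 2), (1, 0), (2, 1), (4, 1), (4, 4), (6, 0), (6, 1), (6, 5)}; count = 8.

For each of the 49 pairs (x, y) ∈ F_7², evaluate f(x, y) mod 7. Record the zeros.
  x = 0: [0↦2, 1↦5, 2↦0, 3↦2, 4↦5, 5↦3, 6↦4]  zeros at y ∈ {2}
  x = 1: [0↦0, 1↦2, 2↦3, 3↦4, 4↦6, 5↦3, 6↦3]  zeros at y ∈ {0}
  x = 2: [0↦3, 1↦0, 2↦3, 3↦6, 4↦3, 5↦2, 6↦4]  zeros at y ∈ {1}
  x = 3: [0↦6, 1↦1, 2↦2, 3↦3, 4↦5, 5↦2, 6↦2]  zeros at y ∈ ∅
  x = 4: [0↦4, 1↦0, 2↦2, 3↦4, 4↦0, 5↦5, 6↦6]  zeros at y ∈ {1, 4}
  x = 5: [0↦6, 1↦6, 2↦5, 3↦4, 4↦4, 5↦6, 6↦4]  zeros at y ∈ ∅
  x = 6: [0↦0, 1↦0, 2↦6, 3↦5, 4↦5, 5↦0, 6↦5]  zeros at y ∈ {0, 1, 5}
Collecting zeros: affine points = {(0, 2), (1, 0), (2, 1), (4, 1), (4, 4), (6, 0), (6, 1), (6, 5)}.
Total count |C(F_7)_aff| = 8.


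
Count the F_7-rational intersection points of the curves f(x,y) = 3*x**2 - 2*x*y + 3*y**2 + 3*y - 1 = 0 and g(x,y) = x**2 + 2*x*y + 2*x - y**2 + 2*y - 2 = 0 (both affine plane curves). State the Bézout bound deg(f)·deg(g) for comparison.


Common zeros: {(2, 2)}; count = 1; Bézout bound = 4.

deg(f) = 2, deg(g) = 2, so Bézout bound = 4.
Scan x ∈ F_7. For each x, list the y ∈ F_7 with f(x, y) ≡ 0 and those with g(x, y) ≡ 0 (mod 7); the common zeros in that column are the intersection.
  x = 0: f ≡ 0 at y ∈ {3}; g ≡ 0 at y ∈ ∅; common: ∅.
  x = 1: f ≡ 0 at y ∈ ∅; g ≡ 0 at y ∈ ∅; common: ∅.
  x = 2: f ≡ 0 at y ∈ {2, 3}; g ≡ 0 at y ∈ {2, 4}; common: {2}.
  x = 3: f ≡ 0 at y ∈ ∅; g ≡ 0 at y ∈ {3, 5}; common: ∅.
  x = 4: f ≡ 0 at y ∈ {2}; g ≡ 0 at y ∈ ∅; common: ∅.
  x = 5: f ≡ 0 at y ∈ {1, 6}; g ≡ 0 at y ∈ ∅; common: ∅.
  x = 6: f ≡ 0 at y ∈ {4, 6}; g ≡ 0 at y ∈ {2, 5}; common: ∅.
Collecting: common zeros = {(2, 2)}, so the count is 1.
Comparison with the Bézout bound: 1 ≤ 4 = deg(f)·deg(g), as expected for curves with no common component (the affine F_7-count falls short of the bound because intersections may lie at infinity, over extension fields, or carry multiplicity).


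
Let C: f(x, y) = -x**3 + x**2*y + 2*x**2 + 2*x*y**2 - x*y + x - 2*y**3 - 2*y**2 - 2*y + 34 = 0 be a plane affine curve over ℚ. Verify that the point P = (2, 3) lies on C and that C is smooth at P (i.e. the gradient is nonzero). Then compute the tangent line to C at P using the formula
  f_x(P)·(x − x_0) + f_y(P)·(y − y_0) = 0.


Tangent line at P: 24*x - 42*y + 78 = 0.

Step 1: f(2, 3) = 0, so P lies on C.
Step 2: partial derivatives
  f_x(x, y) = -3*x**2 + 2*x*y + 4*x + 2*y**2 - y + 1, f_y(x, y) = x**2 + 4*x*y - x - 6*y**2 - 4*y - 2.
  f_x(P) = 24, f_y(P) = -42 (gradient nonzero, so P is smooth).
Step 3: tangent line at P: 24·(x − 2) + -42·(y − 3) = 0.
Expanding: 24*x - 42*y + 78 = 0.


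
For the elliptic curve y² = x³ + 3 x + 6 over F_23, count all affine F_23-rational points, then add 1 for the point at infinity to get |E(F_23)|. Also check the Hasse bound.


Affine points = {(0, 11), (0, 12), (4, 6), (4, 17), (5, 10), (5, 13), (7, 5), (7, 18), (8, 6), (8, 17), (9, 7), (9, 16), (10, 1), (10, 22), (11, 6), (11, 17), (14, 3), (14, 20), (17, 5), (17, 18), (18, 2), (18, 21), (20, 4), (20, 19), (22, 5), (22, 18)}; affine count = 26; |E(F_23)| = 27.

Discriminant check: Δ ∝ 4a³ + 27b² = 4·3³ + 27·6² = 4·27 + 27·36 ≡ 22 (mod 23). Nonzero ⇒ E is nonsingular.
For each x ∈ F_23, compute rhs = x³ + 3·x + 6 mod 23, then count y ∈ F_23 with y² ≡ rhs.
  x = 0: rhs = 6, matching y values: 11, 12 (2 points).
  x = 1: rhs = 10, matching y values: none (0 points).
  x = 2: rhs = 20, matching y values: none (0 points).
  x = 3: rhs = 19, matching y values: none (0 points).
  x = 4: rhs = 13, matching y values: 6, 17 (2 points).
  x = 5: rhs = 8, matching y values: 10, 13 (2 points).
  x = 6: rhs = 10, matching y values: none (0 points).
  x = 7: rhs = 2, matching y values: 5, 18 (2 points).
  x = 8: rhs = 13, matching y values: 6, 17 (2 points).
  x = 9: rhs = 3, matching y values: 7, 16 (2 points).
  x = 10: rhs = 1, matching y values: 1, 22 (2 points).
  x = 11: rhs = 13, matching y values: 6, 17 (2 points).
  x = 12: rhs = 22, matching y values: none (0 points).
  x = 13: rhs = 11, matching y values: none (0 points).
  x = 14: rhs = 9, matching y values: 3, 20 (2 points).
  x = 15: rhs = 22, matching y values: none (0 points).
  x = 16: rhs = 10, matching y values: none (0 points).
  x = 17: rhs = 2, matching y values: 5, 18 (2 points).
  x = 18: rhs = 4, matching y values: 2, 21 (2 points).
  x = 19: rhs = 22, matching y values: none (0 points).
  x = 20: rhs = 16, matching y values: 4, 19 (2 points).
  x = 21: rhs = 15, matching y values: none (0 points).
  x = 22: rhs = 2, matching y values: 5, 18 (2 points).
Total affine count: 26.
Full point count |E(F_23)| = 26 + 1 = 27.
Hasse bound: |27 − (23+1)| = |3| = 3 ≤ 2√23 ≈ 9.5917 ✓.


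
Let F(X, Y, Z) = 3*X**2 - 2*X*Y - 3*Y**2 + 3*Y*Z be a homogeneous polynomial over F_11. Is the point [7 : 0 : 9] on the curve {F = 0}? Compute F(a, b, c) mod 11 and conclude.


F(7,0,9) ≡ 4 (mod 11); P is NOT on the curve.

Evaluate F(7, 0, 9) term-by-term (mod 11).
  3*X**2 ↦ 3·49·1·1 = 147
  -2*X*Y ↦ -2·7·0·1 = 0
  -3*Y**2 ↦ -3·1·0·1 = 0
  3*Y*Z ↦ 3·1·0·9 = 0
Sum: F(7, 0, 9) = (147) + (0) + (0) + (0) = 147.
Reducing mod 11: 147 ≡ 4 (mod 11).
Since F(a, b, c) ≡ 4 ≠ 0 (mod 11), P does NOT lie on the curve.


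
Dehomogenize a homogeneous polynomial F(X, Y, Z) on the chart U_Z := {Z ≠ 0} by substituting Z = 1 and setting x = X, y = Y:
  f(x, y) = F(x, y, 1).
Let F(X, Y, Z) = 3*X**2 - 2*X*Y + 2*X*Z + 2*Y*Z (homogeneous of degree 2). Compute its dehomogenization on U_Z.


f(x, y) = 3*x**2 - 2*x*y + 2*x + 2*y

On U_Z we set Z = 1. Each monomial c·X^i·Y^j·Z^k in F becomes c·x^i·y^j·1^k = c·x^i·y^j.
Substituting Z = 1: F(X, Y, 1) = 3*x**2 - 2*x*y + 2*x + 2*y.
Note: deg(f) ≤ deg(F) = 2; strict inequality happens when F is divisible by Z (lost terms).


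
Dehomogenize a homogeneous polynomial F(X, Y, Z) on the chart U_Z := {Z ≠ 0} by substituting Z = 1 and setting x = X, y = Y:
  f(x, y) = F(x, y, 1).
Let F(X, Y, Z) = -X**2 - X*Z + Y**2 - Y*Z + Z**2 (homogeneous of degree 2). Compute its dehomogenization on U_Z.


f(x, y) = -x**2 - x + y**2 - y + 1

On U_Z we set Z = 1. Each monomial c·X^i·Y^j·Z^k in F becomes c·x^i·y^j·1^k = c·x^i·y^j.
Substituting Z = 1: F(X, Y, 1) = -x**2 - x + y**2 - y + 1.
Note: deg(f) ≤ deg(F) = 2; strict inequality happens when F is divisible by Z (lost terms).


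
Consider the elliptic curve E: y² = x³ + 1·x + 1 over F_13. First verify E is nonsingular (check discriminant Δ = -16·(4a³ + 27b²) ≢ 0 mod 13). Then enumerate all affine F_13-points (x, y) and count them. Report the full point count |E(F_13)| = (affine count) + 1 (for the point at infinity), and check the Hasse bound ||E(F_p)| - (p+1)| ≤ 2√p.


Affine points = {(0, 1), (0, 12), (1, 4), (1, 9), (4, 2), (4, 11), (5, 1), (5, 12), (7, 0), (8, 1), (8, 12), (10, 6), (10, 7), (11, 2), (11, 11), (12, 5), (12, 8)}; affine count = 17; |E(F_13)| = 18.

Discriminant check: Δ ∝ 4a³ + 27b² = 4·1³ + 27·1² = 4·1 + 27·1 ≡ 5 (mod 13). Nonzero ⇒ E is nonsingular.
For each x ∈ F_13, compute rhs = x³ + 1·x + 1 mod 13, then count y ∈ F_13 with y² ≡ rhs.
  x = 0: rhs = 1, matching y values: 1, 12 (2 points).
  x = 1: rhs = 3, matching y values: 4, 9 (2 points).
  x = 2: rhs = 11, matching y values: none (0 points).
  x = 3: rhs = 5, matching y values: none (0 points).
  x = 4: rhs = 4, matching y values: 2, 11 (2 points).
  x = 5: rhs = 1, matching y values: 1, 12 (2 points).
  x = 6: rhs = 2, matching y values: none (0 points).
  x = 7: rhs = 0, matching y values: 0 (1 points).
  x = 8: rhs = 1, matching y values: 1, 12 (2 points).
  x = 9: rhs = 11, matching y values: none (0 points).
  x = 10: rhs = 10, matching y values: 6, 7 (2 points).
  x = 11: rhs = 4, matching y values: 2, 11 (2 points).
  x = 12: rhs = 12, matching y values: 5, 8 (2 points).
Total affine count: 17.
Full point count |E(F_13)| = 17 + 1 = 18.
Hasse bound: |18 − (13+1)| = |4| = 4 ≤ 2√13 ≈ 7.2111 ✓.


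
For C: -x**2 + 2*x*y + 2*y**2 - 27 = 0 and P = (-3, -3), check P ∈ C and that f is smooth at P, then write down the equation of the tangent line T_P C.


Tangent line at P: -18*y - 54 = 0.

Step 1: f(-3, -3) = 0, so P lies on C.
Step 2: partial derivatives
  f_x(x, y) = -2*x + 2*y, f_y(x, y) = 2*x + 4*y.
  f_x(P) = 0, f_y(P) = -18 (gradient nonzero, so P is smooth).
Step 3: tangent line at P: 0·(x − -3) + -18·(y − -3) = 0.
Expanding: -18*y - 54 = 0.


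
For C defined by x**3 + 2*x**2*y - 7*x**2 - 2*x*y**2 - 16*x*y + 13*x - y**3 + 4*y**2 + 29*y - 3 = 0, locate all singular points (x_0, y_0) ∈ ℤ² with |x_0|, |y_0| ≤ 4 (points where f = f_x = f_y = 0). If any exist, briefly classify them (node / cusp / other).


Singular points: {(3, -1)}; classification: cusp.

Compute partial derivatives:
  f_x = 3*x**2 + 4*x*y - 14*x - 2*y**2 - 16*y + 13.
  f_y = 2*x**2 - 4*x*y - 16*x - 3*y**2 + 8*y + 29.
Scan x_0 ∈ {−4, ..., 4}. For each x_0, f_y(x_0, y) is a polynomial in y; find its integer roots y ∈ {−4, ..., 4}, then test f_x and f at those candidates.
  x = -4: f_y(-4, y) = -3*y**2 + 24*y + 125; no integer root y with |y| ≤ 4.
  x = -3: f_y(-3, y) = -3*y**2 + 20*y + 95; no integer root y with |y| ≤ 4.
  x = -2: f_y(-2, y) = -3*y**2 + 16*y + 69; no integer root y with |y| ≤ 4.
  x = -1: f_y(-1, y) = -3*y**2 + 12*y + 47; no integer root y with |y| ≤ 4.
  x = 0: f_y(0, y) = -3*y**2 + 8*y + 29; no integer root y with |y| ≤ 4.
  x = 1: f_y(1, y) = -3*y**2 + 4*y + 15; vanishes at y ∈ {3}. (1, 3): f_x = -52 ≠ 0.
  x = 2: f_y(2, y) = 5 - 3*y**2; no integer root y with |y| ≤ 4.
  x = 3: f_y(3, y) = -3*y**2 - 4*y - 1; vanishes at y ∈ {-1}. (3, -1): f_x = 0, f = 0 — SINGULAR.
  x = 4: f_y(4, y) = -3*y**2 - 8*y - 3; no integer root y with |y| ≤ 4.
Only singular point on the grid: (3, -1).
Classify: substitute x = 3 + u, y = -1 + v and expand: f = u**3 + 2*u**2*v - 2*u*v**2 - v**3 + v**2.
No constant or linear terms (consistent with a singular point). Quadratic part: v**2. Cubic part: u**3 + 2*u**2*v - 2*u*v**2 - v**3.
The quadratic part v**2 is a perfect square, so there is a single (double) tangent line v = 0, i.e. y = -1. Restricting the cubic part to that line (v = 0) leaves u**3 ≠ 0, so f is not divisible by v and the branch is v² ≈ -u**3 to lowest order — this is a cusp.
Classification: cusp.
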